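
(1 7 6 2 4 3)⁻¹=(1 3 4 2 6 7)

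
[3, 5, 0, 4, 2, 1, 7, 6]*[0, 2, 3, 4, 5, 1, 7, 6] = [4, 1, 0, 5, 3, 2, 6, 7]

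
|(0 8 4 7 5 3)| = 6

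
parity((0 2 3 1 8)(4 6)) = odd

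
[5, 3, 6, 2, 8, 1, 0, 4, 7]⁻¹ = [6, 5, 3, 1, 7, 0, 2, 8, 4]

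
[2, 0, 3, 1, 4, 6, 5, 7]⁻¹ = [1, 3, 0, 2, 4, 6, 5, 7]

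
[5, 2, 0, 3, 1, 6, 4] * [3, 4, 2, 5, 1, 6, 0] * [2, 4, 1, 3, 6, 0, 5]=[5, 1, 3, 0, 6, 2, 4]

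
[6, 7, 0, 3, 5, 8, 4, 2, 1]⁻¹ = [2, 8, 7, 3, 6, 4, 0, 1, 5]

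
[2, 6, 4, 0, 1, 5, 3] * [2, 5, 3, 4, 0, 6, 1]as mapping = [0→3, 1→1, 2→0, 3→2, 4→5, 5→6, 6→4]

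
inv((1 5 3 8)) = (1 8 3 5)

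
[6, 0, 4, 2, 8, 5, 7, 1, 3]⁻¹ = [1, 7, 3, 8, 2, 5, 0, 6, 4]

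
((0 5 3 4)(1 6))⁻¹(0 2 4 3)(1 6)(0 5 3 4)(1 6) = (0 4 5 2)(1 6)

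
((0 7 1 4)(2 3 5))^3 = (0 4 1 7)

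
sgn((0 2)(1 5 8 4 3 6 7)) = -1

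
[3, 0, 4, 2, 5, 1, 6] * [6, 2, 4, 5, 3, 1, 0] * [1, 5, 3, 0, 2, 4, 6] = [4, 6, 0, 2, 5, 3, 1]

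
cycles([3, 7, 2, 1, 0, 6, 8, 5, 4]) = (0 3 1 7 5 6 8 4)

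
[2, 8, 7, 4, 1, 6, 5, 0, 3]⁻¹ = [7, 4, 0, 8, 3, 6, 5, 2, 1]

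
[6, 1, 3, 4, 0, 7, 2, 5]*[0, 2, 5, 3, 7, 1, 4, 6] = [4, 2, 3, 7, 0, 6, 5, 1]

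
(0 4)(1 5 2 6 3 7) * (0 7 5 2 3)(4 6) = (0 6)(1 2 4 7)(3 5)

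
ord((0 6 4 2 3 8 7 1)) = 8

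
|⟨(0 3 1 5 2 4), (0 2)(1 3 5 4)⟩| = 720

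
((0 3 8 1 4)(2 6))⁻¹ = (0 4 1 8 3)(2 6)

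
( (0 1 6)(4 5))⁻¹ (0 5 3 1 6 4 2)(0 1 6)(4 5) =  (0 5 2 1 4 3 6)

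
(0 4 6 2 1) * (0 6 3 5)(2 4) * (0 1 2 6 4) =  (0 6)(1 4 3 5)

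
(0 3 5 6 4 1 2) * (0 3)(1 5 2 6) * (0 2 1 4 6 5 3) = (0 2)(1 5 4 3)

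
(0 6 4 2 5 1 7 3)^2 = (0 4 5 7)(1 3 6 2)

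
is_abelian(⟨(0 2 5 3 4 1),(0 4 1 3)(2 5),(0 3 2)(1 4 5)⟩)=no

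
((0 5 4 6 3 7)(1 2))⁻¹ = (0 7 3 6 4 5)(1 2)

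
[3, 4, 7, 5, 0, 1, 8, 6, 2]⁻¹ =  [4, 5, 8, 0, 1, 3, 7, 2, 6]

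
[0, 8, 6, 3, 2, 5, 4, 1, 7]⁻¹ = [0, 7, 4, 3, 6, 5, 2, 8, 1]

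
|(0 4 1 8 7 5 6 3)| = 8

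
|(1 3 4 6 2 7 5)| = 7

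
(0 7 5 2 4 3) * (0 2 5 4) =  (0 7 4 3 2)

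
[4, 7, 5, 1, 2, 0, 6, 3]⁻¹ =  [5, 3, 4, 7, 0, 2, 6, 1]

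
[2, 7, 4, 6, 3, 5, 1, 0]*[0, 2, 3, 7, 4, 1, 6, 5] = [3, 5, 4, 6, 7, 1, 2, 0]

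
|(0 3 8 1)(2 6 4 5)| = 4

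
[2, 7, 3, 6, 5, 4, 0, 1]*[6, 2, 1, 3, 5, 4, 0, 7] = [1, 7, 3, 0, 4, 5, 6, 2]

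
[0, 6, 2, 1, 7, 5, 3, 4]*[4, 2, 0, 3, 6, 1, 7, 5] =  [4, 7, 0, 2, 5, 1, 3, 6] 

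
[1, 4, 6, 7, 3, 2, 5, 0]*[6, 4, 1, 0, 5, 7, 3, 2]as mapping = [0→4, 1→5, 2→3, 3→2, 4→0, 5→1, 6→7, 7→6]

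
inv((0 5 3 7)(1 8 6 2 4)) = (0 7 3 5)(1 4 2 6 8)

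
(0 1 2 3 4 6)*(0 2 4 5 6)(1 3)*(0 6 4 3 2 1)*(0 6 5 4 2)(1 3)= (2 6 3 4 5)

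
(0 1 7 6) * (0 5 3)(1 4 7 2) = (0 4 7 6 5 3)(1 2)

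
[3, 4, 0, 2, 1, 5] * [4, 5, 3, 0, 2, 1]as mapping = [0→0, 1→2, 2→4, 3→3, 4→5, 5→1]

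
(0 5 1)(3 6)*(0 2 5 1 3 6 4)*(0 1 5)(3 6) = (0 5 6 3 4 1 2)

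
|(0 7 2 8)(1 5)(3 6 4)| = 12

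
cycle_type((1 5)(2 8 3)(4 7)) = 2^2.3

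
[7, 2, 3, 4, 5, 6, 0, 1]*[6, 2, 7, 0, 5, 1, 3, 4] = [4, 7, 0, 5, 1, 3, 6, 2]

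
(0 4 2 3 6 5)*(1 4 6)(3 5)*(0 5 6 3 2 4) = (0 3 1)(2 6)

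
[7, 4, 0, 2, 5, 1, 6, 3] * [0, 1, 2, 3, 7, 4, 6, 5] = [5, 7, 0, 2, 4, 1, 6, 3]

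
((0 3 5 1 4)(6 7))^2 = (0 5 4 3 1)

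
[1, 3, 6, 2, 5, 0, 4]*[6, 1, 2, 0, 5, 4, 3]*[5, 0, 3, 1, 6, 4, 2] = [0, 5, 1, 3, 6, 2, 4]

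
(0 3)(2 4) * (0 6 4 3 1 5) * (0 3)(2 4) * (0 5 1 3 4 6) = (0 3)(2 5 4 6)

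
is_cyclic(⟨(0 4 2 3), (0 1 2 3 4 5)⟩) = no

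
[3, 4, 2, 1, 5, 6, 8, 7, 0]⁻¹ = [8, 3, 2, 0, 1, 4, 5, 7, 6]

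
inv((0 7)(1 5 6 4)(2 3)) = (0 7)(1 4 6 5)(2 3)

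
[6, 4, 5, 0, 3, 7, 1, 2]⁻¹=[3, 6, 7, 4, 1, 2, 0, 5]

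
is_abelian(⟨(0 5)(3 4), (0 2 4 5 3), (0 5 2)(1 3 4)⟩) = no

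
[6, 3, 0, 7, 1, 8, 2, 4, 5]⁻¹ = [2, 4, 6, 1, 7, 8, 0, 3, 5]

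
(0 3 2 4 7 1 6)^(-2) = (0 1 4 3 6 7 2)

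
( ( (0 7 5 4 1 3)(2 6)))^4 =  (0 1 5)(3 4 7)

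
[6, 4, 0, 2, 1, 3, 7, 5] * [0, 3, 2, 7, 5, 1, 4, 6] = [4, 5, 0, 2, 3, 7, 6, 1]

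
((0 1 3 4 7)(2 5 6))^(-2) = (0 4 1 7 3)(2 5 6)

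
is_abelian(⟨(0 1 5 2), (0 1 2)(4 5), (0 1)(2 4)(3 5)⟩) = no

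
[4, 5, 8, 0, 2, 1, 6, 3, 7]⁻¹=[3, 5, 4, 7, 0, 1, 6, 8, 2]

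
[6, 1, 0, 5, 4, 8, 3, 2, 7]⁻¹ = [2, 1, 7, 6, 4, 3, 0, 8, 5]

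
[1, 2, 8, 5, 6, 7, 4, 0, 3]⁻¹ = [7, 0, 1, 8, 6, 3, 4, 5, 2]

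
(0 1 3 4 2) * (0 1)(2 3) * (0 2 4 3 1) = (0 2)(1 4)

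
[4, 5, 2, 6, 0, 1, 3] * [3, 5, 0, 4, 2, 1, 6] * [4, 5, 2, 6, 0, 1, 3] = [2, 5, 4, 3, 6, 1, 0]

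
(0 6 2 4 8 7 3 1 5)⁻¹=(0 5 1 3 7 8 4 2 6)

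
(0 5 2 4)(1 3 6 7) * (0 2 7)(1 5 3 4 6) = (0 3 1 4 2 6)(5 7)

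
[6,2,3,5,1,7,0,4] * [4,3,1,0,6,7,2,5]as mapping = [0→2,1→1,2→0,3→7,4→3,5→5,6→4,7→6]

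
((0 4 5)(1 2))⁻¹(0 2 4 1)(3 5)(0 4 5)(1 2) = (0 3)(1 5 2 4)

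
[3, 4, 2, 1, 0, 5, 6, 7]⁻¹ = [4, 3, 2, 0, 1, 5, 6, 7]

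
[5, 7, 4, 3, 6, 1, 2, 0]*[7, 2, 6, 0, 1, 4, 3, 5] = [4, 5, 1, 0, 3, 2, 6, 7]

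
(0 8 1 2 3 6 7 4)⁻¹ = (0 4 7 6 3 2 1 8)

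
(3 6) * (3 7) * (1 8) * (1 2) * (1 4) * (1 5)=(1 8 2 4 5)(3 6 7)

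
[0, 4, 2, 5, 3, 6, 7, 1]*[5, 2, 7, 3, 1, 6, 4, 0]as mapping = [0→5, 1→1, 2→7, 3→6, 4→3, 5→4, 6→0, 7→2]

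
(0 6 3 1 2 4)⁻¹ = (0 4 2 1 3 6)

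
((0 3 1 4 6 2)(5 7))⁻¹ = (0 2 6 4 1 3)(5 7)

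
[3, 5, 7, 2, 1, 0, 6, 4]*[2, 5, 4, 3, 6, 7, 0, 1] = [3, 7, 1, 4, 5, 2, 0, 6]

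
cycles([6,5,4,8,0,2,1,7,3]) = (0 6 1 5 2 4)(3 8)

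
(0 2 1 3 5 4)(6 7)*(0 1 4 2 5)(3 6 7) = (0 5 2 4 1 6 3)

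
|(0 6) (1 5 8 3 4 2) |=6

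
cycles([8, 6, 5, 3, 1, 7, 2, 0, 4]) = (0 8 4 1 6 2 5 7)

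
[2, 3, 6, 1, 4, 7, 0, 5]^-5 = [2, 3, 6, 1, 4, 7, 0, 5]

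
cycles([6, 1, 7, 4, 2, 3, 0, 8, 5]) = (0 6)(2 7 8 5 3 4)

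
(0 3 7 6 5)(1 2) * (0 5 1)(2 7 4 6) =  (0 3 4 6 1 7 2)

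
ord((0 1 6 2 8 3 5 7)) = 8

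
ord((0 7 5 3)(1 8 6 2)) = 4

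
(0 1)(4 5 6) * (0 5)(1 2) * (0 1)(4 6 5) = (0 2)(1 4)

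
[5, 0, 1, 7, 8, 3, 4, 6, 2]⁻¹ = [1, 2, 8, 5, 6, 0, 7, 3, 4]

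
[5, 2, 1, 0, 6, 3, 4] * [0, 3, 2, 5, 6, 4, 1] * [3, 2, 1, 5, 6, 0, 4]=[6, 1, 5, 3, 2, 0, 4]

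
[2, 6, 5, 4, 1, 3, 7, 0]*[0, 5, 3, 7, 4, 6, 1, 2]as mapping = [0→3, 1→1, 2→6, 3→4, 4→5, 5→7, 6→2, 7→0]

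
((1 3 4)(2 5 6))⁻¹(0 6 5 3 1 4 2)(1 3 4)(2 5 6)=(0 2 6 4 3 1 5)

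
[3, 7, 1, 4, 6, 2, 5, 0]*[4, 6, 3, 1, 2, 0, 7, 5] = [1, 5, 6, 2, 7, 3, 0, 4]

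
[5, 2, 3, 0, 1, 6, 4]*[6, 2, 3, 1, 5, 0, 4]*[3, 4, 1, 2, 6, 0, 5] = [3, 2, 4, 5, 1, 6, 0]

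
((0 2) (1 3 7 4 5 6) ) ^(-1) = (0 2) (1 6 5 4 7 3) 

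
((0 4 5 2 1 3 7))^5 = (0 3 2 4 7 1 5)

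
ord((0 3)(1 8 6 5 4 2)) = 6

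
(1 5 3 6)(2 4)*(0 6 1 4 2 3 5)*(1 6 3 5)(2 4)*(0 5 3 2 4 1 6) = (0 2 1 5 6 4 3)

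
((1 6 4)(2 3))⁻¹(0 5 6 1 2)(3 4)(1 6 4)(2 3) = (0 5 4 6 3)(1 2)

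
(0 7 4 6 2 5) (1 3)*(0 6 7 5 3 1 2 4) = (0 5 6 4 7) (2 3) 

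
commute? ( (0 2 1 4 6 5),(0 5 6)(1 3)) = no: (0 2 1 4 6 5)*(0 5 6)(1 3) = (0 2 3 1 4),(0 5 6)(1 3)*(0 2 1 4 6 5) = (1 3 4 6 2)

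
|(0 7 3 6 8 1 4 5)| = 8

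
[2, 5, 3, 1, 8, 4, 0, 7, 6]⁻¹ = [6, 3, 0, 2, 5, 1, 8, 7, 4]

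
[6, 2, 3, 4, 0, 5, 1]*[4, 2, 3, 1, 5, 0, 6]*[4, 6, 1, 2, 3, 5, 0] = [0, 2, 6, 5, 3, 4, 1]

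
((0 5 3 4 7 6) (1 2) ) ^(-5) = (0 5 3 4 7 6) (1 2) 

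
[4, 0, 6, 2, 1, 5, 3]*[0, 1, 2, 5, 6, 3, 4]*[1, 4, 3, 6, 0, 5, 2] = [2, 1, 0, 3, 4, 6, 5] 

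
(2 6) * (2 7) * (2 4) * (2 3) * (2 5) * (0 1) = (0 1)(2 6 7 4 3 5)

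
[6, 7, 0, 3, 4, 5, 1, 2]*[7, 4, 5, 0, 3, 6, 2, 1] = [2, 1, 7, 0, 3, 6, 4, 5]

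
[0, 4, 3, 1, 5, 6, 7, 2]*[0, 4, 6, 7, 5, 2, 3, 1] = [0, 5, 7, 4, 2, 3, 1, 6]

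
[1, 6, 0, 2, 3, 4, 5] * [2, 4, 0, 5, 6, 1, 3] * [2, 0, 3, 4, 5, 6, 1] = [5, 4, 3, 2, 6, 1, 0]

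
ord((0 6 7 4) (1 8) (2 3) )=4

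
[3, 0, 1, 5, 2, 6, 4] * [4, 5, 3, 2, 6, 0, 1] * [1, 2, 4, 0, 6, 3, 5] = [4, 6, 3, 1, 0, 2, 5]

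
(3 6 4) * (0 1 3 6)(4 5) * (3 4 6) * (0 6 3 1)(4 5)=(1 5 3 6 4)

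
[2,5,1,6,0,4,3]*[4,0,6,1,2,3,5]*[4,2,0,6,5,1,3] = [3,6,4,1,5,0,2]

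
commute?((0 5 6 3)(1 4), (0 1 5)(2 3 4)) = no:(0 5 6 3)(1 4)*(0 1 5)(2 3 4) = (1 2 3)(4 5 6), (0 1 5)(2 3 4)*(0 5 6 3)(1 4) = (0 4 2)(1 6 3)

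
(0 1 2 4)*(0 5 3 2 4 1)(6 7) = (1 4 5 3 2)(6 7)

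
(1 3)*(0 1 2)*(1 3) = (0 3 2) 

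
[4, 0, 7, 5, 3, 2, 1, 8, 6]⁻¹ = [1, 6, 5, 4, 0, 3, 8, 2, 7]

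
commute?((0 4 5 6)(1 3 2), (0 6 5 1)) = no:(0 4 5 6)(1 3 2) * (0 6 5 1) = (0 4 1 3 2), (0 6 5 1) * (0 4 5 6)(1 3 2) = (1 4 5 3 2)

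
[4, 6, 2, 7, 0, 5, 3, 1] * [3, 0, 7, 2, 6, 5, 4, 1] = [6, 4, 7, 1, 3, 5, 2, 0]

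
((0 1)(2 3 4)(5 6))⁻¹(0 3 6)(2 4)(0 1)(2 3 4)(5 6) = (1 4 5)(2 3)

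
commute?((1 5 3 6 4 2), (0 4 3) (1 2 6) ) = no:(1 5 3 6 4 2)*(0 4 3) (1 2 6) = (0 4 6 3 1 5), (0 4 3) (1 2 6)*(1 5 3 6 4 2) = (0 2 4 6 5 3) 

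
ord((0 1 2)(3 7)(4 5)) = 6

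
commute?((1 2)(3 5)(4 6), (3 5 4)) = no:(1 2)(3 5)(4 6)*(3 5 4) = (1 2)(3 4 6), (3 5 4)*(1 2)(3 5)(4 6) = (1 2)(4 5 6)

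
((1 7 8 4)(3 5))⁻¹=(1 4 8 7)(3 5)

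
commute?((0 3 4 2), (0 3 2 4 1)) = no:(0 3 4 2)*(0 3 2 4 1) = (0 2 3 1), (0 3 2 4 1)*(0 3 4 2) = (0 4 1 3)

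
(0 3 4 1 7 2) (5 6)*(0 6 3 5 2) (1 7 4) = (0 5 3 1 4 7) (2 6) 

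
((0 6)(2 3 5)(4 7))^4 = (2 3 5)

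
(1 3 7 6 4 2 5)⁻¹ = (1 5 2 4 6 7 3)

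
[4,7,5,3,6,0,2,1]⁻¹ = [5,7,6,3,0,2,4,1]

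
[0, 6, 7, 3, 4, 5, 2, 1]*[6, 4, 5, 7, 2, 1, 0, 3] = [6, 0, 3, 7, 2, 1, 5, 4]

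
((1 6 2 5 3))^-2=(1 5 6 3 2)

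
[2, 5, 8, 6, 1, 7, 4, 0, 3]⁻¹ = [7, 4, 0, 8, 6, 1, 3, 5, 2]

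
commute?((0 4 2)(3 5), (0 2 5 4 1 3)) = no:(0 4 2)(3 5) * (0 2 5 4 1 3) = (0 1 3 4 5), (0 2 5 4 1 3) * (0 4 2)(3 5) = (1 5 2 3 4)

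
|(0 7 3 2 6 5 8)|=7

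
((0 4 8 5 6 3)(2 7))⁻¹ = (0 3 6 5 8 4)(2 7)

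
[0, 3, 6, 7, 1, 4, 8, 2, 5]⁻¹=[0, 4, 7, 1, 5, 8, 2, 3, 6]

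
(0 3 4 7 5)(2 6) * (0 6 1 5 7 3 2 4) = (0 2 1 5 6 4 3)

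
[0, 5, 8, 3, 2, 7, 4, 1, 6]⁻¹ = [0, 7, 4, 3, 6, 1, 8, 5, 2]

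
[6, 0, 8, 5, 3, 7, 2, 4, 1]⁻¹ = [1, 8, 6, 4, 7, 3, 0, 5, 2]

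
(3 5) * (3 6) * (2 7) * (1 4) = (1 4)(2 7)(3 5 6)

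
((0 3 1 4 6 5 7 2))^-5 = (0 4 7 3 6 2 1 5)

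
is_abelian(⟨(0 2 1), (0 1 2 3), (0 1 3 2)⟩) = no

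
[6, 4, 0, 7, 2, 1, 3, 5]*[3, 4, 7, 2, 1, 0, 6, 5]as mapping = [0→6, 1→1, 2→3, 3→5, 4→7, 5→4, 6→2, 7→0]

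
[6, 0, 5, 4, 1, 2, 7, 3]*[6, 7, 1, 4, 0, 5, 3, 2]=[3, 6, 5, 0, 7, 1, 2, 4]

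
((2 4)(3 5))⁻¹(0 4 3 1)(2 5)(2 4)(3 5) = (0 2 5 1)(3 4)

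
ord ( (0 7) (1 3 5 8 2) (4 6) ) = 10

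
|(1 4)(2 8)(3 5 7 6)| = 4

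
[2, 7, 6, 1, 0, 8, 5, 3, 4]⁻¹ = [4, 3, 0, 7, 8, 6, 2, 1, 5]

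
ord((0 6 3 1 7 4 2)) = 7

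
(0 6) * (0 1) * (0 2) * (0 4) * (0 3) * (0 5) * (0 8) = (0 6 1 2 4 3 5 8)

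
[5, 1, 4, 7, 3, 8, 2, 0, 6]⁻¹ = [7, 1, 6, 4, 2, 0, 8, 3, 5]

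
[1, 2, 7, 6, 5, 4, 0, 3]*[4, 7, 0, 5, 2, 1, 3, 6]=[7, 0, 6, 3, 1, 2, 4, 5]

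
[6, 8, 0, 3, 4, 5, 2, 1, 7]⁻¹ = [2, 7, 6, 3, 4, 5, 0, 8, 1]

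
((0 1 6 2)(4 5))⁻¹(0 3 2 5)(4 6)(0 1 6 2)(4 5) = (0 4 1 3)(2 5)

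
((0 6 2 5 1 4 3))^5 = (0 4 5 6 3 1 2)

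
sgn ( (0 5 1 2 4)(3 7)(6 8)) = 1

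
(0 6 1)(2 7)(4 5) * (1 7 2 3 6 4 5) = (0 4 1)(3 6 7)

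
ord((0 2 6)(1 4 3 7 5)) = 15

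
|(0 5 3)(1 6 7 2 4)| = 15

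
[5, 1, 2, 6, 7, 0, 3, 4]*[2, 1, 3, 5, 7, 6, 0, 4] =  [6, 1, 3, 0, 4, 2, 5, 7]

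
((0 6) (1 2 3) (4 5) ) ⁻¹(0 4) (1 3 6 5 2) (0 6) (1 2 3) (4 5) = (0 4 3 2 1) (5 6) 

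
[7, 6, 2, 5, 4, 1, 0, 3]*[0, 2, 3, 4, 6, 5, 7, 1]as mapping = [0→1, 1→7, 2→3, 3→5, 4→6, 5→2, 6→0, 7→4]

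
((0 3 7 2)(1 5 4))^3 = (0 2 7 3)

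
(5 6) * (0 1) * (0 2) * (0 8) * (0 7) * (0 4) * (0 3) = (0 1 2 8 7 4 3)(5 6)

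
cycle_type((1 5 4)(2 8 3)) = 3^2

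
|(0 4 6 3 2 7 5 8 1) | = 9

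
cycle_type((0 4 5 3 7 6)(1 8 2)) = 3.6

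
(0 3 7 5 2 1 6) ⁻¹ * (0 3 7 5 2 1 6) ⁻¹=(0 1 5 3 6 2 7) 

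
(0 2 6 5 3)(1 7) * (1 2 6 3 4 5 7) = (0 6 7 2 3)(4 5)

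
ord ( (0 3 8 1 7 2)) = 6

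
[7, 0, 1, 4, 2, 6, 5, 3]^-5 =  [7, 0, 1, 4, 2, 6, 5, 3]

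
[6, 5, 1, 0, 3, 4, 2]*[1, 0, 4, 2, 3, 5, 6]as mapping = [0→6, 1→5, 2→0, 3→1, 4→2, 5→3, 6→4]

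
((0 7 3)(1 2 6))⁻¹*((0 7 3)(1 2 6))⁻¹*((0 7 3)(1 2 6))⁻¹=()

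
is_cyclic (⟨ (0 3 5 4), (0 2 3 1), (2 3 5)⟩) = no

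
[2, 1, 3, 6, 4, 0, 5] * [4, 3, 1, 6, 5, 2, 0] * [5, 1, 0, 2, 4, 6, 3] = [1, 2, 3, 5, 6, 4, 0]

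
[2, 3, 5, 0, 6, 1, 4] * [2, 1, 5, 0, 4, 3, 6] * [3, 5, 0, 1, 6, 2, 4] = [2, 3, 1, 0, 4, 5, 6]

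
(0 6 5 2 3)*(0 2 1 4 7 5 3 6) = (1 4 7 5)(2 6 3)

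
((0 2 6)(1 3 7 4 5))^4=(0 2 6)(1 5 4 7 3)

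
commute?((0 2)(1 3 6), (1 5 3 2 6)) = no:(0 2)(1 3 6)*(1 5 3 2 6) = (0 6 5 3 1 2), (1 5 3 2 6)*(0 2)(1 3 6) = (0 2 1 5 6 3)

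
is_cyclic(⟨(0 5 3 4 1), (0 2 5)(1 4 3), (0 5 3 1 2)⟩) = no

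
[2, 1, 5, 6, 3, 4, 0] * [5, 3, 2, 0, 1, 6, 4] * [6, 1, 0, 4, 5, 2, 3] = [0, 4, 3, 5, 6, 1, 2]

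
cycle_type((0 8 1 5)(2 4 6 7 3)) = 4.5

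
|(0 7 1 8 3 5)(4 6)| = 6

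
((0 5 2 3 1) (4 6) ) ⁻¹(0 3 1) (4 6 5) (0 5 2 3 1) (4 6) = (0 5 1) (2 6 4) 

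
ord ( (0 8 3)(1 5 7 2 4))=15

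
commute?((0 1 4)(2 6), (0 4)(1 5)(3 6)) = no:(0 1 4)(2 6)*(0 4)(1 5)(3 6) = (0 5 1)(2 3 6), (0 4)(1 5)(3 6)*(0 1 4)(2 6) = (1 5 4)(2 6 3)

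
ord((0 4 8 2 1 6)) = 6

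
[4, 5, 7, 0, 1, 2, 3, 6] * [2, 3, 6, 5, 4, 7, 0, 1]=[4, 7, 1, 2, 3, 6, 5, 0]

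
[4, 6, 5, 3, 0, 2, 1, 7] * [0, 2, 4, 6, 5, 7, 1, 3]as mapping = [0→5, 1→1, 2→7, 3→6, 4→0, 5→4, 6→2, 7→3]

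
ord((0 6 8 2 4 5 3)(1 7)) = 14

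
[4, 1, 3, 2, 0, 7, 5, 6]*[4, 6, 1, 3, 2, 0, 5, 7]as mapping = [0→2, 1→6, 2→3, 3→1, 4→4, 5→7, 6→0, 7→5]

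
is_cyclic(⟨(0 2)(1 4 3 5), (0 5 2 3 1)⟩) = no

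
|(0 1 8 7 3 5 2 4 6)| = 9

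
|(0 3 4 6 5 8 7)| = 7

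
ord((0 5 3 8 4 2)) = 6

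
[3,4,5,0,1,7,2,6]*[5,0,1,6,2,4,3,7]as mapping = [0→6,1→2,2→4,3→5,4→0,5→7,6→1,7→3]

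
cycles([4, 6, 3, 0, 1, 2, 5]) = (0 4 1 6 5 2 3)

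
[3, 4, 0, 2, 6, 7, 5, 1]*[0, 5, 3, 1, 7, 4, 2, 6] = [1, 7, 0, 3, 2, 6, 4, 5]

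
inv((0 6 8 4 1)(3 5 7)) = (0 1 4 8 6)(3 7 5)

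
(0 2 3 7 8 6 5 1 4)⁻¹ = (0 4 1 5 6 8 7 3 2)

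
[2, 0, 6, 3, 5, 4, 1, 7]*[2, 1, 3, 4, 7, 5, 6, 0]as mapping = [0→3, 1→2, 2→6, 3→4, 4→5, 5→7, 6→1, 7→0]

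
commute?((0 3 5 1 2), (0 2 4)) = no:(0 3 5 1 2)*(0 2 4) = (0 3 5 1 4), (0 2 4)*(0 3 5 1 2) = (1 2 4 3 5)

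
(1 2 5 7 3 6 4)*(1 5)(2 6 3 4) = (1 6 2)(4 5 7)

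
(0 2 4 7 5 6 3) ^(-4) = (0 7 3 4 6 2 5) 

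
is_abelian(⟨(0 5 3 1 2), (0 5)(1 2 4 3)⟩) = no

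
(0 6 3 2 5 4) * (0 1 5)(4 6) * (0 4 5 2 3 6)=(0 5)(1 2 4)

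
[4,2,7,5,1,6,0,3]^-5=[2,3,5,0,7,4,1,6]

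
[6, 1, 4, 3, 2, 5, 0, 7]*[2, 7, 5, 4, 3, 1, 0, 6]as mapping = [0→0, 1→7, 2→3, 3→4, 4→5, 5→1, 6→2, 7→6]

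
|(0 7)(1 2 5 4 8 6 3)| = 14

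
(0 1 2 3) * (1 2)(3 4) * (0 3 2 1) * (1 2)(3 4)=(0 2 3 4 1)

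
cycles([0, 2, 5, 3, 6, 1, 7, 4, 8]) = (1 2 5)(4 6 7)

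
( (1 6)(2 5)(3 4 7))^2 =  (3 7 4)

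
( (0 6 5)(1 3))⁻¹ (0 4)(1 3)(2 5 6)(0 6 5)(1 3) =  (0 5 2)(1 3)(4 6)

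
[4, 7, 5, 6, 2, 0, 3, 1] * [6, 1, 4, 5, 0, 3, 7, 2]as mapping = [0→0, 1→2, 2→3, 3→7, 4→4, 5→6, 6→5, 7→1]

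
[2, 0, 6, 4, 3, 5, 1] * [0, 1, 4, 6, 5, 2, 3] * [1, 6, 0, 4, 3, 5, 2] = [3, 1, 4, 5, 2, 0, 6]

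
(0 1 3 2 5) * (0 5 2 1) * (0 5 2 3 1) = (0 5 2 3)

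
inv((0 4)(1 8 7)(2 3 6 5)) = (0 4)(1 7 8)(2 5 6 3)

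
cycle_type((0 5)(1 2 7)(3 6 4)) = 2.3^2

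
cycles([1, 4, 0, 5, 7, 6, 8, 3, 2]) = (0 1 4 7 3 5 6 8 2)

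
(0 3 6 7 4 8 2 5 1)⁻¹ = (0 1 5 2 8 4 7 6 3)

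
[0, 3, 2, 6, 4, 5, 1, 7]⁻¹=[0, 6, 2, 1, 4, 5, 3, 7]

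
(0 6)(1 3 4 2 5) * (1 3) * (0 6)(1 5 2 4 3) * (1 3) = (1 5 3)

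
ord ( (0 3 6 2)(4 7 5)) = 12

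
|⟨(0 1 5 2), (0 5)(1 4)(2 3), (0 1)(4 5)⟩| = 120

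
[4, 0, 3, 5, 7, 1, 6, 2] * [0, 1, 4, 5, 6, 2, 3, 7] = [6, 0, 5, 2, 7, 1, 3, 4]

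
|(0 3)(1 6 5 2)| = 4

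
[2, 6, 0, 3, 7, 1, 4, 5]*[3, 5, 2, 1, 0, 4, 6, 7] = [2, 6, 3, 1, 7, 5, 0, 4]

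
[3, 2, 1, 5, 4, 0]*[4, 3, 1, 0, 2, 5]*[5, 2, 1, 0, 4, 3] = [5, 2, 0, 3, 1, 4]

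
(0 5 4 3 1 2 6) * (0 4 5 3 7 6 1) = (0 3)(1 2)(4 7 6)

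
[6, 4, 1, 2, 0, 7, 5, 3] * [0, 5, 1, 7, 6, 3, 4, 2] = [4, 6, 5, 1, 0, 2, 3, 7]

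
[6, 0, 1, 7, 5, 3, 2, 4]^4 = [0, 1, 2, 3, 4, 5, 6, 7]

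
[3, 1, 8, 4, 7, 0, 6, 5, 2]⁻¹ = [5, 1, 8, 0, 3, 7, 6, 4, 2]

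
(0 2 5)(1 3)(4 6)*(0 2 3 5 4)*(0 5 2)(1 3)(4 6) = (0 1 2 6 5)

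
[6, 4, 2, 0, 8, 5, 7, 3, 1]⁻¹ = [3, 8, 2, 7, 1, 5, 0, 6, 4]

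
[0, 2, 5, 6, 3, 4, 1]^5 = [0, 6, 1, 4, 5, 2, 3]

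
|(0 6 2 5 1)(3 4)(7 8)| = 10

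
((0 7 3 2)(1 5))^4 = ()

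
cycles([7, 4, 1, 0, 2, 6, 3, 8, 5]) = (0 7 8 5 6 3)(1 4 2)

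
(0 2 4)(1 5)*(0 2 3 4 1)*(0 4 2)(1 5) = (0 3 2 5 4)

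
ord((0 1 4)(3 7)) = 6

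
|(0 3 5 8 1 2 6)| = 7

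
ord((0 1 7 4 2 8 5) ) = 7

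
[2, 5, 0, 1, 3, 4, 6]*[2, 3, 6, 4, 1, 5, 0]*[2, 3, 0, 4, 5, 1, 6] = [6, 1, 0, 4, 5, 3, 2]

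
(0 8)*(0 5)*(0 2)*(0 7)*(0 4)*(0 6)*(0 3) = (0 8 5 2 7 4 6 3)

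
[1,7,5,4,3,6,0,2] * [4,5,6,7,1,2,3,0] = [5,0,2,1,7,3,4,6]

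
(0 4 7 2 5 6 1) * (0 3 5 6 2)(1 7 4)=(0 1 3 5 2 6 7)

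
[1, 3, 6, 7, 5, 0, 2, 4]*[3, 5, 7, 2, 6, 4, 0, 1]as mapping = [0→5, 1→2, 2→0, 3→1, 4→4, 5→3, 6→7, 7→6]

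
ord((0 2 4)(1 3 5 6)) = 12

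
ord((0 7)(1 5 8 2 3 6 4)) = 14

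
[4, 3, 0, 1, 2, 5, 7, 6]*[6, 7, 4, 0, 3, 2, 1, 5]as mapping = [0→3, 1→0, 2→6, 3→7, 4→4, 5→2, 6→5, 7→1]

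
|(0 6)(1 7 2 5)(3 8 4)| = 12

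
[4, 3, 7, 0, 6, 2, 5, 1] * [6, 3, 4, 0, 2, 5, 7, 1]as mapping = [0→2, 1→0, 2→1, 3→6, 4→7, 5→4, 6→5, 7→3]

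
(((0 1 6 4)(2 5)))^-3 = (0 1 6 4)(2 5)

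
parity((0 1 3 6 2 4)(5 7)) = even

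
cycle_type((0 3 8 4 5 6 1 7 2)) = 9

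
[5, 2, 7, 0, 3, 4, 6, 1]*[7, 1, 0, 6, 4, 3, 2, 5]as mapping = [0→3, 1→0, 2→5, 3→7, 4→6, 5→4, 6→2, 7→1]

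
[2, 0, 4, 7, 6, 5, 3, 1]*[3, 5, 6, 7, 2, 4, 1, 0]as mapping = [0→6, 1→3, 2→2, 3→0, 4→1, 5→4, 6→7, 7→5]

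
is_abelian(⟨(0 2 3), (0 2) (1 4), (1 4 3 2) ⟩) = no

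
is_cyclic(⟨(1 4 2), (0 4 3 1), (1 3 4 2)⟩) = no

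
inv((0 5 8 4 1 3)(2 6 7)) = (0 3 1 4 8 5)(2 7 6)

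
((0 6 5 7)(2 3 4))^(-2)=(0 5)(2 3 4)(6 7)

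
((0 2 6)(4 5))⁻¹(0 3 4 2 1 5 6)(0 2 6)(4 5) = (0 2 3 5 6 1 4)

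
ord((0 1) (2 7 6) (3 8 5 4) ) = 12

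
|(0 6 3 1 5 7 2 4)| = 8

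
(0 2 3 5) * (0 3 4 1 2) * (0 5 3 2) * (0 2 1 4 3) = (0 5 1 2 3)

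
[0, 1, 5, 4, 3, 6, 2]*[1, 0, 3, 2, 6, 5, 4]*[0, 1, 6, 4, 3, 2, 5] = [1, 0, 2, 5, 6, 3, 4]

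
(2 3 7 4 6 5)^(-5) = (2 3 7 4 6 5)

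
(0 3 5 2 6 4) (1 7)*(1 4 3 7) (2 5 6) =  (0 7 4) (3 6) 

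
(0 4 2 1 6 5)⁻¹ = (0 5 6 1 2 4)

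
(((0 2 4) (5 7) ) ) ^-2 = (0 2 4) 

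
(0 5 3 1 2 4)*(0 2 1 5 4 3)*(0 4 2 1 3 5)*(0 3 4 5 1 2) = (1 4 2)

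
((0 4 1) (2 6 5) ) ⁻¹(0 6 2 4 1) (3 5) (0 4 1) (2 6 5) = (0 4 5 6 1) (2 3) 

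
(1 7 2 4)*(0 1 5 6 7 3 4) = (0 1 3 4 5 6 7 2)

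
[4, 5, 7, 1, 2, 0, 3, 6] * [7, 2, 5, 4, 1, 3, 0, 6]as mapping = [0→1, 1→3, 2→6, 3→2, 4→5, 5→7, 6→4, 7→0]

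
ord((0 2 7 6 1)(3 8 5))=15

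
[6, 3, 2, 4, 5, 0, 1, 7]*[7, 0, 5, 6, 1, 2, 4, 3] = [4, 6, 5, 1, 2, 7, 0, 3]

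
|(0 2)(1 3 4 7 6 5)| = 6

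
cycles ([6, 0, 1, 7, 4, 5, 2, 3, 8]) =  (0 6 2 1)(3 7)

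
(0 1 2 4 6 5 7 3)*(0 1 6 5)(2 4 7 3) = (0 6)(1 4 5 3)(2 7)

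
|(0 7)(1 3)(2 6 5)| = 6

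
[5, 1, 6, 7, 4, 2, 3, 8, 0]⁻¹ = [8, 1, 5, 6, 4, 0, 2, 3, 7]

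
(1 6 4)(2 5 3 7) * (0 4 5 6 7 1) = (0 4)(1 7 2 6 5 3)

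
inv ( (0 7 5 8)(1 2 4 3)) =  (0 8 5 7)(1 3 4 2)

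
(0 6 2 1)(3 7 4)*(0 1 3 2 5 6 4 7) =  (0 4 2 3)(5 6)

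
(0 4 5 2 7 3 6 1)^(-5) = (0 2 6 4 7 1 5 3)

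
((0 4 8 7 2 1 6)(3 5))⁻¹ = (0 6 1 2 7 8 4)(3 5)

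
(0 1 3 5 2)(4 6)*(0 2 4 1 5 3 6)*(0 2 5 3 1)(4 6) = (0 3 1 4 2 5 6)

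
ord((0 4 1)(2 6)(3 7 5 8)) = 12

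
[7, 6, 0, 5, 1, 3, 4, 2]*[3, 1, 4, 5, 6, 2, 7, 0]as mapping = [0→0, 1→7, 2→3, 3→2, 4→1, 5→5, 6→6, 7→4]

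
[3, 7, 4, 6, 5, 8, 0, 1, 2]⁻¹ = [6, 7, 8, 0, 2, 4, 3, 1, 5]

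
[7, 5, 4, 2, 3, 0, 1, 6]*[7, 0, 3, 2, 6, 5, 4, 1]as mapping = [0→1, 1→5, 2→6, 3→3, 4→2, 5→7, 6→0, 7→4]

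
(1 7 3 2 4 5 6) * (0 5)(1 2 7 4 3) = (0 5 6 2 3 7 1 4)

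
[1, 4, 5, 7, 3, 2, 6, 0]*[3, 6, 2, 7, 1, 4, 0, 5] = [6, 1, 4, 5, 7, 2, 0, 3]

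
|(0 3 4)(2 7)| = 6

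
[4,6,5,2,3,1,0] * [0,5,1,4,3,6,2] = [3,2,6,1,4,5,0]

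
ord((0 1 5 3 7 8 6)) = 7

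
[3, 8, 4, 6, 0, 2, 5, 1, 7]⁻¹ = [4, 7, 5, 0, 2, 6, 3, 8, 1]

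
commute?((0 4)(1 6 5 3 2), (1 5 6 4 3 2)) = no:(0 4)(1 6 5 3 2) * (1 5 6 4 3 2) = (0 3 1 4)(2 5), (1 5 6 4 3 2) * (0 4)(1 6 5 3 2) = (0 4 2 6)(1 3)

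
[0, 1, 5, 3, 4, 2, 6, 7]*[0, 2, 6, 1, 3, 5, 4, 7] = [0, 2, 5, 1, 3, 6, 4, 7]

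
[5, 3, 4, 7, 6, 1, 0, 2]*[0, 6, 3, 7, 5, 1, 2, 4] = [1, 7, 5, 4, 2, 6, 0, 3]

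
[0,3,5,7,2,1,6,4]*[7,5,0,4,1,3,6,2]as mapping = [0→7,1→4,2→3,3→2,4→0,5→5,6→6,7→1]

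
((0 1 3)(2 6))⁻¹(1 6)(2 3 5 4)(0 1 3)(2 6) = (0 5 4 6)(2 3)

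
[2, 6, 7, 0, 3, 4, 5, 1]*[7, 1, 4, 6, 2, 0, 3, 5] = [4, 3, 5, 7, 6, 2, 0, 1]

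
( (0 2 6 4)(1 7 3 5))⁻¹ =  (0 4 6 2)(1 5 3 7)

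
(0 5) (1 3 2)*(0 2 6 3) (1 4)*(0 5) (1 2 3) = (1 5 3 6) (2 4) 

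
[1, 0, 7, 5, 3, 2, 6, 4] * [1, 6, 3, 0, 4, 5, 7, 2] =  [6, 1, 2, 5, 0, 3, 7, 4] 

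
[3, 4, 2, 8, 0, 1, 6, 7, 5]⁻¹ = [4, 5, 2, 0, 1, 8, 6, 7, 3]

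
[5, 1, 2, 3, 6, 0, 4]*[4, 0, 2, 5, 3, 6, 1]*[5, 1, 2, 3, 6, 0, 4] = [4, 5, 2, 0, 1, 6, 3]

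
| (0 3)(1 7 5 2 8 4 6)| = 14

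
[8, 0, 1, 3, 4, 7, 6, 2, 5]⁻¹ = [1, 2, 7, 3, 4, 8, 6, 5, 0]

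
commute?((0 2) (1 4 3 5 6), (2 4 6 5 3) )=no:(0 2) (1 4 3 5 6)*(2 4 6 5 3)=(0 4 2) (1 6), (2 4 6 5 3)*(0 2) (1 4 3 5 6)=(0 2 3) (1 4) 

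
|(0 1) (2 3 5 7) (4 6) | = 4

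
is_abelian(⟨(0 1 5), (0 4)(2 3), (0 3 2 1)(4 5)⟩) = no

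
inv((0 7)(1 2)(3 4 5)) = (0 7)(1 2)(3 5 4)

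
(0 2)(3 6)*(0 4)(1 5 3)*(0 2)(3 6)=(1 5 6)(2 4)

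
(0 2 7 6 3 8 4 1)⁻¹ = (0 1 4 8 3 6 7 2)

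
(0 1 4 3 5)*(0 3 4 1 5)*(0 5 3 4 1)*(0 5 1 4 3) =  (1 5 3)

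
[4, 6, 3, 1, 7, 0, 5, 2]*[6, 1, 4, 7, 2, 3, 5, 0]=[2, 5, 7, 1, 0, 6, 3, 4]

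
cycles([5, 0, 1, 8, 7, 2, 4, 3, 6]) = (0 5 2 1)(3 8 6 4 7)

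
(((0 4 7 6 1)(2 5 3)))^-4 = (0 4 7 6 1)(2 3 5)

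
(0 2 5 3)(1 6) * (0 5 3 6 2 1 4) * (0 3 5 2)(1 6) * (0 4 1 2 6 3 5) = (0 3 6 1 4 5 2)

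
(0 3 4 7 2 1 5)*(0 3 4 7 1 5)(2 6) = (0 4 1)(2 5 3 7 6)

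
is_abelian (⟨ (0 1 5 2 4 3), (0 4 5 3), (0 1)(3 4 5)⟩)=no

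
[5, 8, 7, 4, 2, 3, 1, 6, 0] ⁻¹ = [8, 6, 4, 5, 3, 0, 7, 2, 1] 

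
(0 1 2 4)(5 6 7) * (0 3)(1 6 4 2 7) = (0 6 1 7 5 4 3)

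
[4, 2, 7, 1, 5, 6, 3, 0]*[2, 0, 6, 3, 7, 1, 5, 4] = [7, 6, 4, 0, 1, 5, 3, 2] 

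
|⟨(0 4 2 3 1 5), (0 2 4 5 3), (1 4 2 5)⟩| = 720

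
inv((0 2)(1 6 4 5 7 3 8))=(0 2)(1 8 3 7 5 4 6)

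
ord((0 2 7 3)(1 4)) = 4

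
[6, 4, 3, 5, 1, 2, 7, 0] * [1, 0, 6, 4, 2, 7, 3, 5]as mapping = [0→3, 1→2, 2→4, 3→7, 4→0, 5→6, 6→5, 7→1]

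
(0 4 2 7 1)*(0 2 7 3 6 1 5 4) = (1 2 3 6)(4 7 5)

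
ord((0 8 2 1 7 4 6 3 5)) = 9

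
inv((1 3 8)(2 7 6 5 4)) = (1 8 3)(2 4 5 6 7)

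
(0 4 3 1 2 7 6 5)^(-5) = (0 1 6 4 2 5 3 7)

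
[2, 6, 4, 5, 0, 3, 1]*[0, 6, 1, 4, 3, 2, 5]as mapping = [0→1, 1→5, 2→3, 3→2, 4→0, 5→4, 6→6]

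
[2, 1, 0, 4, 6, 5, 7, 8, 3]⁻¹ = [2, 1, 0, 8, 3, 5, 4, 6, 7]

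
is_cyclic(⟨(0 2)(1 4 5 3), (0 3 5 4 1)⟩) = no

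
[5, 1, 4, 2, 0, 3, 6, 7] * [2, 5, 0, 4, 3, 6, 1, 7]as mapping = [0→6, 1→5, 2→3, 3→0, 4→2, 5→4, 6→1, 7→7]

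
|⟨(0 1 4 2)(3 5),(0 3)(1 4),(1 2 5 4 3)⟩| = 360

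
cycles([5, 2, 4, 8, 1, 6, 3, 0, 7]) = (0 5 6 3 8 7)(1 2 4)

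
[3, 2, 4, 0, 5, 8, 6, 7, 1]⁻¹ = [3, 8, 1, 0, 2, 4, 6, 7, 5]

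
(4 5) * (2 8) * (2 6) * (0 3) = (0 3)(2 8 6)(4 5)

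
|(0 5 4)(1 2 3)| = 3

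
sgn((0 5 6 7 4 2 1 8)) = -1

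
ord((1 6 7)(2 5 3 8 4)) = 15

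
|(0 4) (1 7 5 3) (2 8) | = 4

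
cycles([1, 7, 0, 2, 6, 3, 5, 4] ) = (0 1 7 4 6 5 3 2)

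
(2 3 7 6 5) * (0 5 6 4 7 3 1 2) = (0 5)(1 2)(4 7)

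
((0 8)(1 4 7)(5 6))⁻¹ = (0 8)(1 7 4)(5 6)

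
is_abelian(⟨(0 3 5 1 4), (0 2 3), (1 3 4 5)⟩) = no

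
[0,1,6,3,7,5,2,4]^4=[0,1,2,3,4,5,6,7]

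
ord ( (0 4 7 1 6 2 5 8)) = 8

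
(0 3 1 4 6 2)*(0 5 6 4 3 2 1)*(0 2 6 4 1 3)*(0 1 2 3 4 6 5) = (0 5 6 4 2)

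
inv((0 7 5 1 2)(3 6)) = (0 2 1 5 7)(3 6)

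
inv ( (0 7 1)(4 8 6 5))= (0 1 7)(4 5 6 8)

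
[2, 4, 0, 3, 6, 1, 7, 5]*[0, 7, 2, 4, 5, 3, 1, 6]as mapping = [0→2, 1→5, 2→0, 3→4, 4→1, 5→7, 6→6, 7→3]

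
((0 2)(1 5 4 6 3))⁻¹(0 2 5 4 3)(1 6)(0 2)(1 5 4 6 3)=(0 4 6 1 2)(3 5)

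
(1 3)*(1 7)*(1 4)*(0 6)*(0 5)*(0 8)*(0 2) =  (0 6 5 8 2)(1 3 7 4)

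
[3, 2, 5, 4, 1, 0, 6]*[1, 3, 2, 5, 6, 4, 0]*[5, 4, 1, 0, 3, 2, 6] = [2, 1, 3, 6, 0, 4, 5]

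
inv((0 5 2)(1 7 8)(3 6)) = (0 2 5)(1 8 7)(3 6)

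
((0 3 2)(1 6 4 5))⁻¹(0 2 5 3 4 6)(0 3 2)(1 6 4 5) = (0 1 2 5 4 3)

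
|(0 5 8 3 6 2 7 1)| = 8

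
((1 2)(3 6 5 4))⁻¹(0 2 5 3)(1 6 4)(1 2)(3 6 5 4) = (0 1 4 6)(2 5 3)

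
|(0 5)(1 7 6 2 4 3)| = 6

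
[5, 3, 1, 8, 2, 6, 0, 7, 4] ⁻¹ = [6, 2, 4, 1, 8, 0, 5, 7, 3] 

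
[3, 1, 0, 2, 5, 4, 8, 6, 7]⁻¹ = [2, 1, 3, 0, 5, 4, 7, 8, 6]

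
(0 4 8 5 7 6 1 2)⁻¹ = (0 2 1 6 7 5 8 4)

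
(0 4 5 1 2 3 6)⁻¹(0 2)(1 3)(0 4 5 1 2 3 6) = (2 6)(3 4)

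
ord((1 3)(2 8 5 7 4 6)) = 6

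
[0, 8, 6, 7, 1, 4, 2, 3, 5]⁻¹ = [0, 4, 6, 7, 5, 8, 2, 3, 1]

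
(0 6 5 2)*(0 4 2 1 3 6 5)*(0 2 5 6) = (0 6 2 4 5 1 3)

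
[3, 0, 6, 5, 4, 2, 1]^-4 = [5, 3, 1, 2, 4, 6, 0]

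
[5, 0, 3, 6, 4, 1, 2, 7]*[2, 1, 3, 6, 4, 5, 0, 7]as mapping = [0→5, 1→2, 2→6, 3→0, 4→4, 5→1, 6→3, 7→7]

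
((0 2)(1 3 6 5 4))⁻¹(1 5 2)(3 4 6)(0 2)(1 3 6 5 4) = (0 3 4)(1 5 6)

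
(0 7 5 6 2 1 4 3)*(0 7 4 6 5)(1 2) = (0 4 3 7)(1 6)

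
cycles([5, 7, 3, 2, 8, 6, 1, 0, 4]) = (0 5 6 1 7)(2 3)(4 8)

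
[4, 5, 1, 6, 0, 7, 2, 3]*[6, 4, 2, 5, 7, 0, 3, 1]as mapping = [0→7, 1→0, 2→4, 3→3, 4→6, 5→1, 6→2, 7→5]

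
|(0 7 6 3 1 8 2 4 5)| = 9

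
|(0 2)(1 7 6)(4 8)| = 6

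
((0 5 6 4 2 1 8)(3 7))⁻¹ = (0 8 1 2 4 6 5)(3 7)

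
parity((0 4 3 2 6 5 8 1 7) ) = even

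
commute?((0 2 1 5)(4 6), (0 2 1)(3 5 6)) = no:(0 2 1 5)(4 6) * (0 2 1)(3 5 6) = (0 1 6 4 3 5 2), (0 2 1)(3 5 6) * (0 2 1 5)(4 6) = (0 1 2 5 4 6 3)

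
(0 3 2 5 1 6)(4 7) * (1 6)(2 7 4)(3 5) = (0 5 6)(2 3 7)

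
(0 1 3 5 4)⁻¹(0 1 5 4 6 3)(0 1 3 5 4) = (0 6 5 1 3 4)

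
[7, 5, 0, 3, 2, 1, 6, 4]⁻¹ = [2, 5, 4, 3, 7, 1, 6, 0]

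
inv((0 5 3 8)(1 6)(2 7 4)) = (0 8 3 5)(1 6)(2 4 7)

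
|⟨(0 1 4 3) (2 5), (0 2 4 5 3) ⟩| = 360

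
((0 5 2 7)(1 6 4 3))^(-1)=(0 7 2 5)(1 3 4 6)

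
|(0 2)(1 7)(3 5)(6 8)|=2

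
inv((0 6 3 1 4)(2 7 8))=(0 4 1 3 6)(2 8 7)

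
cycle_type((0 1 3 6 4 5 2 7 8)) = 9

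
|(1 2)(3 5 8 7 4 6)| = 6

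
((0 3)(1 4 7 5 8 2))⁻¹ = (0 3)(1 2 8 5 7 4)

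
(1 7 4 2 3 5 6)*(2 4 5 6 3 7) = (1 2 7 5 3 6)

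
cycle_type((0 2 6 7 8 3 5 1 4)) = 9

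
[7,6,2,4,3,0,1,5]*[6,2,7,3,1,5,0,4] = [4,0,7,1,3,6,2,5]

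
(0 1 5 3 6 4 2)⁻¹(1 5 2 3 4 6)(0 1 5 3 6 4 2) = (0 6 2 4 5 3)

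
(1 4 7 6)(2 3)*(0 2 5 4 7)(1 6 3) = (0 2 1 7 3 5 4)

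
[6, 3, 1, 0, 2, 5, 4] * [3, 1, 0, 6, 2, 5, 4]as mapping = [0→4, 1→6, 2→1, 3→3, 4→0, 5→5, 6→2]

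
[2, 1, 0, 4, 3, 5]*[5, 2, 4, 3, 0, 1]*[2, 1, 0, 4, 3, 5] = [3, 0, 5, 2, 4, 1]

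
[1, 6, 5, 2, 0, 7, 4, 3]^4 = [0, 1, 2, 3, 4, 5, 6, 7]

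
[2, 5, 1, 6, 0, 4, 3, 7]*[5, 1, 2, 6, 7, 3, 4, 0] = [2, 3, 1, 4, 5, 7, 6, 0]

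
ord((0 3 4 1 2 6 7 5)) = 8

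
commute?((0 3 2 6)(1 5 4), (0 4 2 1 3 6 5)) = no:(0 3 2 6)(1 5 4)*(0 4 2 1 3 6 5) = (0 6 4 3 1)(2 5), (0 4 2 1 3 6 5)*(0 3 2 6)(1 5 4) = (0 1 2 5 3)(4 6)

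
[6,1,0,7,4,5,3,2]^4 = [2,1,7,6,4,5,0,3]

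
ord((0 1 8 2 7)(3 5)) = 10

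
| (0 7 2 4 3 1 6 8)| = 8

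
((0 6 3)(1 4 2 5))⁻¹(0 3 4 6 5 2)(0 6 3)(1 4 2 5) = (0 2 3 1 5 6)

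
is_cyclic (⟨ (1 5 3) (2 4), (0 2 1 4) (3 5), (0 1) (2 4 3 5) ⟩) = no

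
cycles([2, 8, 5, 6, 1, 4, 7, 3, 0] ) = (0 2 5 4 1 8)(3 6 7)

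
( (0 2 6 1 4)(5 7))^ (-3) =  (0 6 4 2 1)(5 7)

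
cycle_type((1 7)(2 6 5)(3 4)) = 2^2.3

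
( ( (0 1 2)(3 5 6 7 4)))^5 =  (0 2 1)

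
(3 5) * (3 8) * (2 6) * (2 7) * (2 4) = (2 6 7 4)(3 5 8)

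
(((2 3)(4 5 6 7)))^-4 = ()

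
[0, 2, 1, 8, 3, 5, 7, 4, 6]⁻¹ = [0, 2, 1, 4, 7, 5, 8, 6, 3]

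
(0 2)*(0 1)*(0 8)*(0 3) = (0 2 1 8 3)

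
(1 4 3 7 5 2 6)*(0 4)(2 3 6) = (0 4 6 1)(3 7 5)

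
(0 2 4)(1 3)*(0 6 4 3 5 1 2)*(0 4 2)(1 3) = (0 4 6 2 1 5 3)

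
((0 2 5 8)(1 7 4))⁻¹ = (0 8 5 2)(1 4 7)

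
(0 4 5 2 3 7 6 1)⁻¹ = (0 1 6 7 3 2 5 4)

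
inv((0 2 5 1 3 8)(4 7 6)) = (0 8 3 1 5 2)(4 6 7)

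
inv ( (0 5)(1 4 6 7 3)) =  (0 5)(1 3 7 6 4)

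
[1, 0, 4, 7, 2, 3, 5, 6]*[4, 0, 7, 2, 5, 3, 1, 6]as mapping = [0→0, 1→4, 2→5, 3→6, 4→7, 5→2, 6→3, 7→1]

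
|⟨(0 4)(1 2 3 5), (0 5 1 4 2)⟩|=360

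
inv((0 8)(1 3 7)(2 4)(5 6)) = (0 8)(1 7 3)(2 4)(5 6)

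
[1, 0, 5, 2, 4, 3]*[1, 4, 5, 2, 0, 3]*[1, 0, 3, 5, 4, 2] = [4, 0, 5, 2, 1, 3]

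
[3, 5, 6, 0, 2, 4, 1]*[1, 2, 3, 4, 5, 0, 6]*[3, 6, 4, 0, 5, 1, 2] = [5, 3, 2, 6, 0, 1, 4]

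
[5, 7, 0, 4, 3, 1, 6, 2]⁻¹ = [2, 5, 7, 4, 3, 0, 6, 1]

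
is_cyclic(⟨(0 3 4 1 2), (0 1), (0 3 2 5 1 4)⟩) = no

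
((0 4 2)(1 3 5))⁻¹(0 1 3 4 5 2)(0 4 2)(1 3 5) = (0 4 3 5 2 1)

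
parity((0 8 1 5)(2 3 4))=odd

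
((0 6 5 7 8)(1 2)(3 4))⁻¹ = (0 8 7 5 6)(1 2)(3 4)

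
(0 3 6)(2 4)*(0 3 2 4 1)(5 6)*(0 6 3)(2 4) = (0 4 2 1 6)(3 5)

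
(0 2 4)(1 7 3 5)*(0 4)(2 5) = (0 5 1 7 3 2)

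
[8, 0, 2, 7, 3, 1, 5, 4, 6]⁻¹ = [1, 5, 2, 4, 7, 6, 8, 3, 0]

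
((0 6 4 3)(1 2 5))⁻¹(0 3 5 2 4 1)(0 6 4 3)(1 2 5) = (0 1 5 3 2 6)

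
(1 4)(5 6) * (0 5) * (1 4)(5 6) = (0 6)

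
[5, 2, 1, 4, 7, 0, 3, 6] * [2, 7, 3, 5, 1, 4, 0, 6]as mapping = [0→4, 1→3, 2→7, 3→1, 4→6, 5→2, 6→5, 7→0]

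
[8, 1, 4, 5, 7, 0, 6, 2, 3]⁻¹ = [5, 1, 7, 8, 2, 3, 6, 4, 0]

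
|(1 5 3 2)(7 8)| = 4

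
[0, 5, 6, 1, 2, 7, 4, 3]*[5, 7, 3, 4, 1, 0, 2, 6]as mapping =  [0→5, 1→0, 2→2, 3→7, 4→3, 5→6, 6→1, 7→4]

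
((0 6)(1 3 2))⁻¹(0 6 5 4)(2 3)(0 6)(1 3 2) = (0 5 4 6)(1 2)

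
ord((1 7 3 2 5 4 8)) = 7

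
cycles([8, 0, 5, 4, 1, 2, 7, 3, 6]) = (0 8 6 7 3 4 1) (2 5) 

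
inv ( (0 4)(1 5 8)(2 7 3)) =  (0 4)(1 8 5)(2 3 7)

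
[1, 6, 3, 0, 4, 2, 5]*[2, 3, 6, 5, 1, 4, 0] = [3, 0, 5, 2, 1, 6, 4]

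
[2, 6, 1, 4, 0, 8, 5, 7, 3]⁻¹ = [4, 2, 0, 8, 3, 6, 1, 7, 5]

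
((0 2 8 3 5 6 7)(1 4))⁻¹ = (0 7 6 5 3 8 2)(1 4)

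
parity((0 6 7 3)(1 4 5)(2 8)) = even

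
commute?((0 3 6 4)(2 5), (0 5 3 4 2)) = no:(0 3 6 4)(2 5) * (0 5 3 4 2) = (0 4 5)(2 3 6), (0 5 3 4 2) * (0 3 6 4)(2 5) = (0 2 3)(4 5 6)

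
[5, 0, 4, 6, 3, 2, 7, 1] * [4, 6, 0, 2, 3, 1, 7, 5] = [1, 4, 3, 7, 2, 0, 5, 6]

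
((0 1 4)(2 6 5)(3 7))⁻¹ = (0 4 1)(2 5 6)(3 7)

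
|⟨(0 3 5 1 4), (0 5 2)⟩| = 360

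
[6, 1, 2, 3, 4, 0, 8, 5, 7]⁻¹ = [5, 1, 2, 3, 4, 7, 0, 8, 6]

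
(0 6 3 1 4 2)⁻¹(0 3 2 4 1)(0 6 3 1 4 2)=(0 2 4 6 1)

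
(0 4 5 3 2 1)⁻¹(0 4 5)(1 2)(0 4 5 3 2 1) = (0 1)(3 4 5)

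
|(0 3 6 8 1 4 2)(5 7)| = 14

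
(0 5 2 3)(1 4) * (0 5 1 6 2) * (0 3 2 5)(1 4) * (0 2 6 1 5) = (0 4 1 5 3 2 6)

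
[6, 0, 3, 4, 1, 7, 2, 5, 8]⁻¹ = [1, 4, 6, 2, 3, 7, 0, 5, 8]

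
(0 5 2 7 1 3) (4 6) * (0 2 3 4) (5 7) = (0 7 1 4 6) (2 5 3) 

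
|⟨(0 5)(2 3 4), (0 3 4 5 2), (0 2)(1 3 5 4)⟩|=720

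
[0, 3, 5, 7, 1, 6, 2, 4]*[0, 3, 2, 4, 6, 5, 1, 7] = [0, 4, 5, 7, 3, 1, 2, 6]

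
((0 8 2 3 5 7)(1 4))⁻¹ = (0 7 5 3 2 8)(1 4)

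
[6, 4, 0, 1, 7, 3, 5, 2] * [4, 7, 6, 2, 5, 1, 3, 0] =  [3, 5, 4, 7, 0, 2, 1, 6]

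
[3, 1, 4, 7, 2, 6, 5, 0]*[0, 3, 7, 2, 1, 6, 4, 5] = [2, 3, 1, 5, 7, 4, 6, 0]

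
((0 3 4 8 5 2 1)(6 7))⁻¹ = (0 1 2 5 8 4 3)(6 7)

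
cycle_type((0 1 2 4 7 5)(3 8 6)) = 3.6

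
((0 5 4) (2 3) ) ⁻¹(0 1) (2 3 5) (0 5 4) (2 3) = (1 5) (2 4 3) 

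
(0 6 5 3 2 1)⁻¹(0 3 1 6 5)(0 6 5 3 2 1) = (0 5 3 6 2)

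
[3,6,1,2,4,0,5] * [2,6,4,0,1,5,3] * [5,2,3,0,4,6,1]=[5,0,1,4,2,3,6]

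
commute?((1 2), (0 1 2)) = no:(1 2) * (0 1 2) = (0 1), (0 1 2) * (1 2) = (0 2)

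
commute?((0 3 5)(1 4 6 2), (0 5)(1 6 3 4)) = no:(0 3 5)(1 4 6 2)*(0 5)(1 6 3 4) = (0 4 3)(2 6), (0 5)(1 6 3 4)*(0 3 5)(1 4 6 2) = (1 2)(3 6 5)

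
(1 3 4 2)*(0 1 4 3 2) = (0 1 2 4)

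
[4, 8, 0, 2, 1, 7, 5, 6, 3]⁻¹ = [2, 4, 3, 8, 0, 6, 7, 5, 1]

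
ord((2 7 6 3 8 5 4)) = 7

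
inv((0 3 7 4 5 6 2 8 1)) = (0 1 8 2 6 5 4 7 3)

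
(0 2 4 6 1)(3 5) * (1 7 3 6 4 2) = (0 1)(3 5 6 7)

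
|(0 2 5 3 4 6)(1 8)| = 6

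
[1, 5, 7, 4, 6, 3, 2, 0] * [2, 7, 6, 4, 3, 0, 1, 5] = [7, 0, 5, 3, 1, 4, 6, 2]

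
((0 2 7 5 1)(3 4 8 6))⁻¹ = (0 1 5 7 2)(3 6 8 4)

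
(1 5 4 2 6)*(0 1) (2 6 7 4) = (0 1 5 2 7 4 6) 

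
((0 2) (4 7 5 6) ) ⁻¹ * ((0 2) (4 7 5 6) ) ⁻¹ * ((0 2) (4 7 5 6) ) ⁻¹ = (0 2) (4 7 5 6) 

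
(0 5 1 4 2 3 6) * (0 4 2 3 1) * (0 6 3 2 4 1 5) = (1 4 2 5 6)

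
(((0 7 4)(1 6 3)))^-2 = (0 7 4)(1 6 3)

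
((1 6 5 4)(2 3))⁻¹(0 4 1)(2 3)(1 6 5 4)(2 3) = (0 1 6)(2 3)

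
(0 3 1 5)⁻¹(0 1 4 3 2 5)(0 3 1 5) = (0 3 5 4 1 2)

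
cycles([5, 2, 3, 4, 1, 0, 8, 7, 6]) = (0 5)(1 2 3 4)(6 8)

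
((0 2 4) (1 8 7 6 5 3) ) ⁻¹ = (0 4 2) (1 3 5 6 7 8) 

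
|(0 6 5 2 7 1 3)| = 7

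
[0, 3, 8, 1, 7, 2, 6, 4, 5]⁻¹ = [0, 3, 5, 1, 7, 8, 6, 4, 2]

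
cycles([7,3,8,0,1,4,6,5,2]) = (0 7 5 4 1 3)(2 8)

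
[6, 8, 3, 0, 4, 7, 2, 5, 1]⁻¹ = [3, 8, 6, 2, 4, 7, 0, 5, 1]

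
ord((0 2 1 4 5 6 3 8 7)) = 9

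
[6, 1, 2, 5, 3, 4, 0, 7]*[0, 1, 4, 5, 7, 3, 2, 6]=[2, 1, 4, 3, 5, 7, 0, 6]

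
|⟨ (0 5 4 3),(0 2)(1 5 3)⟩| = 720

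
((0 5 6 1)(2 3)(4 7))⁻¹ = (0 1 6 5)(2 3)(4 7)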